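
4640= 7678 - 3038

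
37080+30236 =67316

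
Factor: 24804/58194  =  26/61 = 2^1*13^1*61^(- 1)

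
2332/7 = 2332/7=333.14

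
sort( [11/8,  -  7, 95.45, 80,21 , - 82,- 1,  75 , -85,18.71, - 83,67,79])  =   [- 85, -83, - 82 , - 7 , -1, 11/8, 18.71, 21, 67, 75, 79, 80, 95.45] 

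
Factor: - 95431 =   -  7^1*13633^1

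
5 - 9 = - 4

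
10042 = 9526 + 516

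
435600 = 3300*132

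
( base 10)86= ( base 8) 126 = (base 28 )32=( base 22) 3k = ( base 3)10012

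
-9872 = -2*4936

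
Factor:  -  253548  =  -2^2*3^2*7043^1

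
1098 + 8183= 9281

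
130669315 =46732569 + 83936746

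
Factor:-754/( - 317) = 2^1*13^1*29^1 * 317^( - 1) 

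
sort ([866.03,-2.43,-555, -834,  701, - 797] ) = [ - 834, - 797, - 555, - 2.43, 701, 866.03 ] 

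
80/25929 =80/25929 = 0.00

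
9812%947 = 342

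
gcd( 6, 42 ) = 6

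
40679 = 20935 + 19744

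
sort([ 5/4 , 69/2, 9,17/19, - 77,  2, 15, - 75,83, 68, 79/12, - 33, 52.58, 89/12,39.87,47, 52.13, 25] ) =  [ - 77, - 75, - 33,17/19,  5/4,2,79/12, 89/12, 9,15,25, 69/2, 39.87 , 47, 52.13, 52.58, 68, 83] 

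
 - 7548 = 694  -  8242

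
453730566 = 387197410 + 66533156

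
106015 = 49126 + 56889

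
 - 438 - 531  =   - 969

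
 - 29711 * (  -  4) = 118844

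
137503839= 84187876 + 53315963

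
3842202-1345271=2496931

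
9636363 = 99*97337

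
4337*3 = 13011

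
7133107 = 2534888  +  4598219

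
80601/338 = 238+157/338 = 238.46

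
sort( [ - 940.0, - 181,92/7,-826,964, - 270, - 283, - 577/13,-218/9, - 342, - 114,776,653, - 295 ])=[-940.0,- 826,-342,  -  295,  -  283, - 270,  -  181 , - 114, - 577/13, -218/9,92/7,653,776, 964]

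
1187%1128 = 59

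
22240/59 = 22240/59 = 376.95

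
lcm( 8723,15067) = 165737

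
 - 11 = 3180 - 3191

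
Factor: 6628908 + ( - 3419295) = 3209613= 3^1  *  11^1*19^1 * 5119^1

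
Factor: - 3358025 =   -  5^2*11^1 * 12211^1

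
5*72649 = 363245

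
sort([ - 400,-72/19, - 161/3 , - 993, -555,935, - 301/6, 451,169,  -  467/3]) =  [ - 993, - 555, - 400, - 467/3, - 161/3,  -  301/6, - 72/19, 169,451, 935]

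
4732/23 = 205 + 17/23= 205.74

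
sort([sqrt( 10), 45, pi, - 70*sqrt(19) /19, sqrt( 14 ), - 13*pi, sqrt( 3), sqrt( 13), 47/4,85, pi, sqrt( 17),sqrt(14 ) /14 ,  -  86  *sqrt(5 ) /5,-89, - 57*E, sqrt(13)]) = [  -  57*E, - 89,-13*pi, - 86*sqrt(5)/5, - 70*sqrt(19)/19, sqrt( 14)/14 , sqrt(3), pi,pi, sqrt ( 10 ),  sqrt(13),  sqrt(13), sqrt ( 14), sqrt (17 ),  47/4, 45, 85]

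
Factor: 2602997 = 691^1*3767^1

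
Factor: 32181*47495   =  3^1 *5^1 * 7^1*17^1*23^1*59^1*631^1=1528436595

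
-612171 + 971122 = 358951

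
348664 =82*4252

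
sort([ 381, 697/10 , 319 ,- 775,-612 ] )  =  [-775, - 612, 697/10,319, 381]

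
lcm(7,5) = 35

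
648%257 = 134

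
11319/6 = 3773/2 =1886.50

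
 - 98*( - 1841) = 180418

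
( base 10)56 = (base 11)51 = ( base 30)1Q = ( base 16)38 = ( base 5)211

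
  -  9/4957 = - 1 + 4948/4957= - 0.00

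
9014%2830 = 524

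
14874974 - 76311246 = - 61436272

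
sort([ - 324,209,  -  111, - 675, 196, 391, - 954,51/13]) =[ - 954,-675, - 324, - 111, 51/13,196, 209,391 ] 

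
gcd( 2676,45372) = 12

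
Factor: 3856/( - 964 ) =-2^2 = - 4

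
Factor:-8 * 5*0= 0 = 0^1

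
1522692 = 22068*69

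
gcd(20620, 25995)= 5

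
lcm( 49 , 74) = 3626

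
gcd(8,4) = 4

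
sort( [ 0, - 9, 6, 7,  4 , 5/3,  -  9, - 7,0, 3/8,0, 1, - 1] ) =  [ - 9,  -  9, - 7, - 1,0, 0, 0, 3/8,1,5/3,4, 6, 7]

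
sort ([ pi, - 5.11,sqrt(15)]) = [ - 5.11, pi, sqrt (15)]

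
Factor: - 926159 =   -  13^1 * 191^1*373^1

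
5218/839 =6 + 184/839 = 6.22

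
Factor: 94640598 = 2^1*3^2*13^1 * 17^1*37^1*643^1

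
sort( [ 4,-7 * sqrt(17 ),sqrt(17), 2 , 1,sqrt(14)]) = [-7*sqrt(17),1,2,sqrt( 14 ),4, sqrt( 17)]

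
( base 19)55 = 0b1100100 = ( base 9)121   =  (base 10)100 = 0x64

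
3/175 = 3/175  =  0.02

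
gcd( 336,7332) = 12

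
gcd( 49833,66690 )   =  9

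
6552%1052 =240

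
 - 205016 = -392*523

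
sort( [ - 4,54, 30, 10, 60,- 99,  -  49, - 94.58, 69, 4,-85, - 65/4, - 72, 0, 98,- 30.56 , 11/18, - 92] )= [  -  99, - 94.58,  -  92 ,- 85,-72, - 49, - 30.56, - 65/4, - 4, 0,11/18,4,10,30,54,60,69,98]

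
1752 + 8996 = 10748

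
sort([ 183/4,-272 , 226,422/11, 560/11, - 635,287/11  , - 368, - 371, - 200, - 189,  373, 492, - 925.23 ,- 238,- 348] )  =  [ - 925.23 , - 635,-371, - 368, - 348, - 272,-238, - 200,-189,287/11, 422/11,183/4, 560/11, 226,373, 492]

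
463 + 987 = 1450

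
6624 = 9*736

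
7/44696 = 7/44696 = 0.00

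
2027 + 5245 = 7272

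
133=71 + 62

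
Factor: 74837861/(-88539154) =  - 2^( - 1 ) * 7^1*11^( - 1) * 67^1 * 159569^1*4024507^( - 1 ) 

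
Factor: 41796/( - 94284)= -43^1*97^( - 1 ) =- 43/97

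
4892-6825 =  - 1933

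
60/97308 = 5/8109 = 0.00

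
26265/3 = 8755 =8755.00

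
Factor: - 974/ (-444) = 487/222 = 2^ ( - 1)*3^ (-1) * 37^( - 1 )* 487^1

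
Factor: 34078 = 2^1 * 11^1*1549^1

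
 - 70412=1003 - 71415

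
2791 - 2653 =138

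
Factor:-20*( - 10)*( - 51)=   -  2^3*3^1*5^2*17^1 = - 10200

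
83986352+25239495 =109225847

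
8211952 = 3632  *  2261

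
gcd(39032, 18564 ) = 476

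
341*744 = 253704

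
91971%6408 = 2259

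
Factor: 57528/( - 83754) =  - 68/99 = - 2^2*3^( - 2)*11^( - 1)*17^1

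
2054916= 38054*54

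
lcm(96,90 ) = 1440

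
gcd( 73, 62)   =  1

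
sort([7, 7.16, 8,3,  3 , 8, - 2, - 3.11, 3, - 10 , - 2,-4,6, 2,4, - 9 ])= [ - 10 ,  -  9, - 4, -3.11, - 2, - 2, 2, 3, 3,3, 4, 6,7, 7.16, 8,8] 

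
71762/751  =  71762/751 = 95.56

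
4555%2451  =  2104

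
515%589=515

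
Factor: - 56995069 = - 163^1*349663^1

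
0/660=0 = 0.00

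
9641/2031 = 9641/2031= 4.75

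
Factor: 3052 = 2^2*7^1*109^1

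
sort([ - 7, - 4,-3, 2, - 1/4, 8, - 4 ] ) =[  -  7,- 4,- 4, - 3, - 1/4, 2, 8 ] 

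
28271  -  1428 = 26843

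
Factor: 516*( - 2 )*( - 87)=89784 = 2^3*3^2*29^1* 43^1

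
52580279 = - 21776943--74357222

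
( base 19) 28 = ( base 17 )2C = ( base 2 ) 101110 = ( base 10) 46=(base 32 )1E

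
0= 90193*0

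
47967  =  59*813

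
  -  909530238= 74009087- 983539325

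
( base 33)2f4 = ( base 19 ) 77H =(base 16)A75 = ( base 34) 2ap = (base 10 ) 2677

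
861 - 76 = 785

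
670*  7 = 4690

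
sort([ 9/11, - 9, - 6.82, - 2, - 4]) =[  -  9 , - 6.82, - 4, - 2, 9/11 ] 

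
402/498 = 67/83 = 0.81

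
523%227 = 69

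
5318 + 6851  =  12169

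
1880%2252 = 1880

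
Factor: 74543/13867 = 7^( - 1) *23^1*283^(-1 )*463^1= 10649/1981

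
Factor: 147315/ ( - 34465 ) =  - 483/113 =-  3^1 * 7^1 * 23^1*113^( - 1 ) 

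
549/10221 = 183/3407= 0.05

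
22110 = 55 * 402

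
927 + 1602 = 2529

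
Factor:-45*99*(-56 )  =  249480 = 2^3*3^4*5^1*7^1*11^1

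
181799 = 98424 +83375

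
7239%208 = 167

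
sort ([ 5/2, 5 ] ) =[ 5/2,5 ]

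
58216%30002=28214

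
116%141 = 116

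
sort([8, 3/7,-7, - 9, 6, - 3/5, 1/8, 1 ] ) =[ - 9, - 7, - 3/5, 1/8, 3/7 , 1 , 6, 8] 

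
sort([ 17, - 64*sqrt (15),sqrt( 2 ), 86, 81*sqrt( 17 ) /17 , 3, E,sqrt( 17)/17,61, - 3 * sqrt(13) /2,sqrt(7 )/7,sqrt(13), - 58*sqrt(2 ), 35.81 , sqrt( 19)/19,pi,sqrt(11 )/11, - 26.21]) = [ - 64*sqrt(15), - 58 * sqrt ( 2 ), - 26.21, - 3*sqrt(13)/2, sqrt(19)/19,sqrt (17)/17,sqrt(11 ) /11,sqrt(7) /7,sqrt(2 ),E, 3 , pi,sqrt(13), 17,81*sqrt(17) /17,35.81,61,86]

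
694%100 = 94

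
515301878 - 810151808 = - 294849930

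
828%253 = 69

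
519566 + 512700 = 1032266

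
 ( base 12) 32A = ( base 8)722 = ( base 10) 466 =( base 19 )15A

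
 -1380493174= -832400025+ - 548093149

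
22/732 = 11/366 = 0.03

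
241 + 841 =1082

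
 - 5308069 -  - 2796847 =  - 2511222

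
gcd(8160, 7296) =96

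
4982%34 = 18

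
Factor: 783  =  3^3*29^1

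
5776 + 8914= 14690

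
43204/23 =43204/23  =  1878.43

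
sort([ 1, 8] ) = [ 1, 8] 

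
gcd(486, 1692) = 18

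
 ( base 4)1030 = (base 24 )34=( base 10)76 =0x4C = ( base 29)2i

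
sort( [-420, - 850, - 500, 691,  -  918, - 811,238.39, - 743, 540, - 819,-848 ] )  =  [ - 918,-850,  -  848,-819, - 811, - 743,- 500, - 420,238.39,540 , 691 ]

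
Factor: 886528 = 2^8*3463^1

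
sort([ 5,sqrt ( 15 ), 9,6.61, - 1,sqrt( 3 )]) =[ - 1,  sqrt(3),  sqrt (15),5, 6.61, 9] 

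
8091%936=603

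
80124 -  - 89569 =169693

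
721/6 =721/6   =  120.17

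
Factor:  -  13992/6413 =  - 2^3*3^1*11^(-1 ) = - 24/11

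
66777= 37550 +29227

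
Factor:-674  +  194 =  - 480=- 2^5*3^1 * 5^1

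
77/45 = 77/45 = 1.71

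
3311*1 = 3311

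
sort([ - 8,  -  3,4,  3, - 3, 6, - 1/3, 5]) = [  -  8,  -  3, - 3, - 1/3,3 , 4,5,6]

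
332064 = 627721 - 295657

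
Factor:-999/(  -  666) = 3/2 = 2^( - 1)*3^1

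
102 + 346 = 448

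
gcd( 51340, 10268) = 10268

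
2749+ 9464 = 12213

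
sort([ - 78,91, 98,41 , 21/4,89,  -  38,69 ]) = [ - 78 , - 38, 21/4,41,69,89,91, 98 ] 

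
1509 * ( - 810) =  - 1222290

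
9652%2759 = 1375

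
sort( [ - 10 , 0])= [ - 10,0] 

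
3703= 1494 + 2209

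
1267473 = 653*1941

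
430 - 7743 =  - 7313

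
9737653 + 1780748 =11518401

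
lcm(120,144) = 720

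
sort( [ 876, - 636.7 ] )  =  [ -636.7,876 ]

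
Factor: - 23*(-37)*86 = 73186 = 2^1*23^1*37^1 * 43^1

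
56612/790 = 28306/395 =71.66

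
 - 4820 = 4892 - 9712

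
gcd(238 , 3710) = 14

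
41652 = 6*6942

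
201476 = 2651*76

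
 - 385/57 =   -  7+14/57 = - 6.75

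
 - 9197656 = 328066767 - 337264423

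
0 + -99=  - 99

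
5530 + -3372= 2158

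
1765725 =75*23543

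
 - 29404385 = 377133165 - 406537550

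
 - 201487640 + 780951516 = 579463876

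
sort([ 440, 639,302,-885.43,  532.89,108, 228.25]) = [ - 885.43,108, 228.25,302,440,532.89,639 ] 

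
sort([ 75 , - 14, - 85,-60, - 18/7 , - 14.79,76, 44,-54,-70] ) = [ - 85,  -  70, - 60, - 54, - 14.79,-14,-18/7,44,75, 76] 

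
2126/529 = 4 + 10/529  =  4.02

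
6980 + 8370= 15350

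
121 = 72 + 49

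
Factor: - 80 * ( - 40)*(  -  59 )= - 2^7 * 5^2* 59^1 = - 188800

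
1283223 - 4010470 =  - 2727247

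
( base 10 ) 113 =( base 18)65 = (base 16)71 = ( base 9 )135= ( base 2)1110001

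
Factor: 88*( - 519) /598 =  - 2^2*3^1*11^1*13^( - 1)*23^( - 1) * 173^1 = -  22836/299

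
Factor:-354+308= - 2^1*23^1 = - 46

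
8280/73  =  113 + 31/73  =  113.42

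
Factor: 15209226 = 2^1* 3^2 * 844957^1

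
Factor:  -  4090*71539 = - 2^1 * 5^1*13^1 *409^1*5503^1 = -292594510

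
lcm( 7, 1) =7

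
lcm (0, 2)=0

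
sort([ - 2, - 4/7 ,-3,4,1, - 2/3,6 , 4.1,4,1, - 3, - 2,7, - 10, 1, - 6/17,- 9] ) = [ - 10, - 9, - 3,-3, - 2, -2, - 2/3, - 4/7, - 6/17, 1,1 , 1, 4,4,4.1,6,7] 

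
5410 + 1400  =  6810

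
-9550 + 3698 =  - 5852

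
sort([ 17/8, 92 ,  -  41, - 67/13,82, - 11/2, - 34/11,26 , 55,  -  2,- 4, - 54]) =[  -  54, - 41,  -  11/2,  -  67/13, - 4,  -  34/11, - 2,17/8,26,55,82 , 92]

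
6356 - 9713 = -3357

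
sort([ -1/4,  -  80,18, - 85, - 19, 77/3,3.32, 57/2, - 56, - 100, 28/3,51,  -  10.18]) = [ - 100,  -  85, - 80,  -  56,-19, - 10.18,-1/4, 3.32, 28/3, 18, 77/3, 57/2,51]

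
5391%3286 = 2105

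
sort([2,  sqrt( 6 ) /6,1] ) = [sqrt( 6) /6,1,2] 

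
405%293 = 112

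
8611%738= 493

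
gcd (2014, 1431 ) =53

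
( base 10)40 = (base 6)104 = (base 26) 1E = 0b101000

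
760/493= 1 + 267/493 = 1.54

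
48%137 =48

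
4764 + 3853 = 8617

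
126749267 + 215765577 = 342514844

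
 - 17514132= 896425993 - 913940125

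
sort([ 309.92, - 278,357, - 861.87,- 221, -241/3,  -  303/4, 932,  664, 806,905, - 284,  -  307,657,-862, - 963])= [-963,-862, - 861.87,  -  307, - 284, - 278, -221, - 241/3,-303/4, 309.92 , 357,657, 664,806,905, 932 ] 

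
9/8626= 9/8626 = 0.00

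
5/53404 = 5/53404 = 0.00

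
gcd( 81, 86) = 1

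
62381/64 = 62381/64=974.70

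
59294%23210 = 12874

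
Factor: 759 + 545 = 1304 = 2^3*163^1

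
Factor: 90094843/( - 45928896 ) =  - 2^( - 6)*3^( - 1 )*  13^( - 1 )*18401^( - 1 )* 90094843^1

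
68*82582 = 5615576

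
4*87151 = 348604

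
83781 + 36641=120422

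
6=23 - 17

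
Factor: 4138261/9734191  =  173^(-1)*56267^( - 1)* 4138261^1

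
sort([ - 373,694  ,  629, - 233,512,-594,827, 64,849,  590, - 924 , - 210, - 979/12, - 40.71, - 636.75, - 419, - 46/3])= [ - 924,-636.75, - 594, - 419, - 373, - 233 , - 210, - 979/12, - 40.71, -46/3,64, 512 , 590,629, 694, 827,849] 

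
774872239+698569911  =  1473442150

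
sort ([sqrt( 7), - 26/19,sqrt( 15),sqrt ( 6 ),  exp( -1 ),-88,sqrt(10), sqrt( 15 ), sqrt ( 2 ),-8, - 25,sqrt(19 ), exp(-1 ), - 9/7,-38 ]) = [ - 88, - 38 ,- 25,-8, - 26/19,-9/7,exp(  -  1),exp ( - 1),sqrt( 2), sqrt( 6 ),sqrt(7),sqrt( 10 ),sqrt( 15 ) , sqrt( 15),  sqrt( 19 )]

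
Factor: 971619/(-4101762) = - 2^(-1 )  *  7^( - 1) * 11^1*61^ (-1)*1601^(-1) * 29443^1 =-  323873/1367254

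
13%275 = 13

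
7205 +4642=11847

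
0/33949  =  0 = 0.00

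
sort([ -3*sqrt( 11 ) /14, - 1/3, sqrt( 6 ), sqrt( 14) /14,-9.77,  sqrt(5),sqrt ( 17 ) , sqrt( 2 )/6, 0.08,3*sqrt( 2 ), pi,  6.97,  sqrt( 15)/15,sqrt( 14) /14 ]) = [ -9.77,-3*sqrt(11 ) /14,  -  1/3, 0.08,  sqrt (2 )/6, sqrt(15 )/15,sqrt( 14) /14,sqrt( 14)/14,sqrt( 5),sqrt( 6 ), pi,sqrt(17 ),  3*sqrt( 2) , 6.97]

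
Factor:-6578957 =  - 7^1*  11^1 * 43^1 * 1987^1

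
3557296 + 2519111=6076407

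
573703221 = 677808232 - 104105011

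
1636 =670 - -966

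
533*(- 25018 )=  - 13334594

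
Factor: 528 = 2^4 * 3^1 * 11^1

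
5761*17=97937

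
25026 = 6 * 4171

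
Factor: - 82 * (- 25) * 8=16400 =2^4*5^2*41^1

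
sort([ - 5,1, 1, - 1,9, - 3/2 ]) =[ - 5,  -  3/2, - 1,1, 1,9 ] 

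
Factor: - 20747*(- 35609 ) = 738779923 = 7^1*5087^1*20747^1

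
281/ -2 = - 281/2 = - 140.50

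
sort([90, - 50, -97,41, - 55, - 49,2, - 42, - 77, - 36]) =[ - 97, - 77, - 55, - 50, - 49, - 42, - 36,2,41,90] 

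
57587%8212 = 103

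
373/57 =373/57 = 6.54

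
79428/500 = 158 + 107/125 = 158.86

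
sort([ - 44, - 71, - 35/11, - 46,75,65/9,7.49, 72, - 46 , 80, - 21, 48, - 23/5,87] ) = [- 71, - 46, - 46, - 44, - 21, - 23/5, - 35/11, 65/9 , 7.49, 48 , 72,75,80,87]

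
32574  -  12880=19694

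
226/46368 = 113/23184 = 0.00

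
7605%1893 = 33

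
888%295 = 3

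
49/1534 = 49/1534 = 0.03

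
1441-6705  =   - 5264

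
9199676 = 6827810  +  2371866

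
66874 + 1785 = 68659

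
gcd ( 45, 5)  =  5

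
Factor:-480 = -2^5*3^1*5^1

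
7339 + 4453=11792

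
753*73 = 54969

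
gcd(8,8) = 8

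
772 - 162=610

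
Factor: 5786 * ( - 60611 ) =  - 2^1*11^1*263^1*60611^1 =- 350695246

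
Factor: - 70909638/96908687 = -2^1*3^1* 17^( - 1)*61^ (-1)*113^( - 1 )*827^(-1)*11818273^1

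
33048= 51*648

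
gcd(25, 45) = 5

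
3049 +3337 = 6386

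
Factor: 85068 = 2^2*3^2*17^1* 139^1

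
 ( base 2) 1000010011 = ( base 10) 531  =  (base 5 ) 4111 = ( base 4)20103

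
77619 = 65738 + 11881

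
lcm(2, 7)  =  14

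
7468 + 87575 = 95043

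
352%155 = 42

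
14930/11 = 1357 + 3/11 = 1357.27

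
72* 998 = 71856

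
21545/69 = 21545/69 = 312.25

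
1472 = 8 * 184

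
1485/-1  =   - 1485/1= - 1485.00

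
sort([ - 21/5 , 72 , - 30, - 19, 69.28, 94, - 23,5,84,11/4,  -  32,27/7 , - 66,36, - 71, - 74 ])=[ - 74, - 71, - 66, - 32,-30, - 23, - 19, - 21/5, 11/4, 27/7,  5,36,69.28,72,84,94]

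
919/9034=919/9034  =  0.10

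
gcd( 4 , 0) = 4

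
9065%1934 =1329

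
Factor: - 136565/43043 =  -5^1*7^ (-1)*43^( - 1 )*191^1 = -955/301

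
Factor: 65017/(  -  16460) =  - 2^( - 2 )*5^( - 1)*79^1 = - 79/20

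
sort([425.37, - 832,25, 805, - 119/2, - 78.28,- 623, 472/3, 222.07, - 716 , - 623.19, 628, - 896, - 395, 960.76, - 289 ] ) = [ - 896, - 832 , - 716, - 623.19, - 623, - 395, - 289, - 78.28, - 119/2, 25, 472/3, 222.07, 425.37,628, 805,960.76]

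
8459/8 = 8459/8 = 1057.38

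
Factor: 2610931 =83^2*379^1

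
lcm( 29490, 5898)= 29490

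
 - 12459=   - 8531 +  - 3928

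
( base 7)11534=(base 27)43h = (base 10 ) 3014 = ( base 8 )5706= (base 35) 2g4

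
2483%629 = 596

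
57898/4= 14474 + 1/2 = 14474.50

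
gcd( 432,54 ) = 54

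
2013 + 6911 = 8924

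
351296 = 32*10978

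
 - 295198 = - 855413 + 560215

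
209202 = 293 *714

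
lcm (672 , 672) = 672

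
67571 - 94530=  -  26959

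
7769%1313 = 1204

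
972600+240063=1212663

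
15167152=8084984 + 7082168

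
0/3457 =0  =  0.00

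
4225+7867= 12092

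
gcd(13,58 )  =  1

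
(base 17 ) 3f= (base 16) 42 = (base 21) 33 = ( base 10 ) 66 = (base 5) 231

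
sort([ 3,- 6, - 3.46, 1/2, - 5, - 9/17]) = [ - 6, - 5,- 3.46, - 9/17,1/2, 3]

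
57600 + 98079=155679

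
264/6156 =22/513= 0.04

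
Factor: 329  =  7^1 *47^1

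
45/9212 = 45/9212 =0.00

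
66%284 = 66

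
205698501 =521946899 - 316248398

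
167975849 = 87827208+80148641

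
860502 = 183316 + 677186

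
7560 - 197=7363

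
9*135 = 1215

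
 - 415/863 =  - 415/863 = -0.48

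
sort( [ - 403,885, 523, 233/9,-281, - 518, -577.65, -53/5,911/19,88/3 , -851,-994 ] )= [ - 994, - 851,  -  577.65, - 518, - 403, - 281, - 53/5,  233/9, 88/3,911/19 , 523,885 ] 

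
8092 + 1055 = 9147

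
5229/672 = 249/32 = 7.78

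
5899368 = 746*7908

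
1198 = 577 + 621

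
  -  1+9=8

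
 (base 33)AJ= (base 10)349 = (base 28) CD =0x15D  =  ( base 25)DO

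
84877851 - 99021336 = - 14143485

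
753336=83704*9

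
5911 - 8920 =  - 3009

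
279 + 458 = 737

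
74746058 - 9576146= 65169912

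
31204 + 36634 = 67838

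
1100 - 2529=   -1429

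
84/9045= 28/3015 = 0.01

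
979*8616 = 8435064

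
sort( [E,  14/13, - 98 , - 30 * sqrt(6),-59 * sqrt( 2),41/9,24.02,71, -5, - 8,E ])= [-98, -59*sqrt( 2 ), - 30*sqrt ( 6), - 8, - 5,14/13,E,  E,41/9,24.02,71 ] 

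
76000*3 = 228000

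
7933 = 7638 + 295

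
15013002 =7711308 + 7301694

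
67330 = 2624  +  64706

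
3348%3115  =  233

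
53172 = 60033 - 6861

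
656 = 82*8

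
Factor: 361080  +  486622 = 2^1*43^1*9857^1 = 847702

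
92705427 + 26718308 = 119423735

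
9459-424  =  9035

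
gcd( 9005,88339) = 1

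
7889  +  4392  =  12281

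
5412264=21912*247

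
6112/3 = 2037 + 1/3 = 2037.33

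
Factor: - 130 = - 2^1*5^1 * 13^1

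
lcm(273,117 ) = 819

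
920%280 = 80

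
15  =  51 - 36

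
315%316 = 315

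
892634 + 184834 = 1077468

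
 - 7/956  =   -1 + 949/956 = - 0.01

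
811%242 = 85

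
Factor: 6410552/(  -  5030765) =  - 2^3 * 5^( - 1) * 31^1*25849^1*1006153^( - 1) 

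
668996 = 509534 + 159462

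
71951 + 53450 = 125401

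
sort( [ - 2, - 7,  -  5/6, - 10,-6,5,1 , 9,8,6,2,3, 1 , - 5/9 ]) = [ - 10,-7, - 6, - 2,  -  5/6, - 5/9,1, 1, 2,3,5, 6,8,9]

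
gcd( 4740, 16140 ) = 60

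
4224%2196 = 2028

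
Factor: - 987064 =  - 2^3 * 13^1*9491^1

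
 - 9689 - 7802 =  - 17491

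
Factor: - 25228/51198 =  - 34/69 = - 2^1*3^( - 1)*17^1*23^( - 1)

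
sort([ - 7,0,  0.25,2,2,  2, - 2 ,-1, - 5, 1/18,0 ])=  [ - 7,-5, - 2, - 1,  0, 0, 1/18, 0.25,2,  2,  2]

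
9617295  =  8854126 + 763169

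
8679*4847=42067113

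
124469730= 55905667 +68564063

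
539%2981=539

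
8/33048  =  1/4131 = 0.00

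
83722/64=1308 + 5/32 = 1308.16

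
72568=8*9071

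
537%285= 252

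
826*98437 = 81308962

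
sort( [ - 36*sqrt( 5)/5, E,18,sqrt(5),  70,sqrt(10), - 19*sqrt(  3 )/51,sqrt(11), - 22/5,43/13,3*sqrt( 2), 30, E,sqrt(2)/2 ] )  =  [ -36*sqrt(5) /5, - 22/5,  -  19*sqrt( 3)/51,sqrt( 2)/2, sqrt(5 ),E,E,sqrt(10), 43/13 , sqrt( 11 ),3*sqrt(2),18, 30,70 ] 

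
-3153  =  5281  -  8434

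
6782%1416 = 1118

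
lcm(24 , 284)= 1704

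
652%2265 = 652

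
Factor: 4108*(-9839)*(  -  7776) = 314295126912 = 2^7 * 3^5*13^1*79^1 * 9839^1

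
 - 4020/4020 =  - 1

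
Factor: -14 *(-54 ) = 756 = 2^2*3^3*7^1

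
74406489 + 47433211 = 121839700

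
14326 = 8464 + 5862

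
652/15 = 43+7/15 = 43.47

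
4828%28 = 12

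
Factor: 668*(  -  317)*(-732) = 2^4*3^1*61^1*167^1*317^1 = 155005392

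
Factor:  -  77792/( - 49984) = 2^(-1)*13^1*17^1 * 71^(  -  1 ) = 221/142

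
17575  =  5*3515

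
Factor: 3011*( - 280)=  - 2^3*5^1*7^1*3011^1 = - 843080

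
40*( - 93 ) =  - 3720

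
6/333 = 2/111 =0.02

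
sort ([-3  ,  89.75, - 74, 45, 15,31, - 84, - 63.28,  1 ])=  [  -  84  , - 74, - 63.28,- 3,1,15,31,  45,89.75] 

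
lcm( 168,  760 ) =15960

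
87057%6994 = 3129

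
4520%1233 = 821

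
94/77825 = 94/77825=0.00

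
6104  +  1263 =7367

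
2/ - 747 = -2/747= -0.00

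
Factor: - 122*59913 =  - 2^1*3^3*7^1 * 61^1 * 317^1=-7309386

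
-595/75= -119/15= - 7.93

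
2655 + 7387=10042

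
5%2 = 1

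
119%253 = 119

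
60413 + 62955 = 123368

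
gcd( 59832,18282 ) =1662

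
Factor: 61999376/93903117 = 2^4*3^(-1 )*7^( - 1)*11^(-1)*1531^1 *2531^1*406507^(-1)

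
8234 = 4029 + 4205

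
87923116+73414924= 161338040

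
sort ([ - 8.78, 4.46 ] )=[  -  8.78, 4.46]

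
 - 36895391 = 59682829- 96578220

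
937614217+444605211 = 1382219428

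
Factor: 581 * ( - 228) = - 2^2 * 3^1*7^1*19^1 * 83^1 = - 132468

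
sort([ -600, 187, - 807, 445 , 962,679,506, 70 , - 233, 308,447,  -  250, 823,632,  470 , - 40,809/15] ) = [ - 807, - 600,-250, - 233, - 40,809/15,70, 187, 308,445,447,470,506, 632,679, 823,962 ] 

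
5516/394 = 14 = 14.00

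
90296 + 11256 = 101552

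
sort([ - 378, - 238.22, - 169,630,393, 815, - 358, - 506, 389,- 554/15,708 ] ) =[ - 506, - 378, - 358, - 238.22, - 169, - 554/15,389, 393,630, 708,815] 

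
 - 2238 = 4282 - 6520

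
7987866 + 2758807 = 10746673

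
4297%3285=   1012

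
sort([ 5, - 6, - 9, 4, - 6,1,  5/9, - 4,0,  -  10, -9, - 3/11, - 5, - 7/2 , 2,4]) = [ - 10,-9 ,-9, - 6,  -  6, - 5, - 4,-7/2,-3/11,0,5/9,1, 2,4,4,5] 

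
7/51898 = 1/7414 = 0.00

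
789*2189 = 1727121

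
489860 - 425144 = 64716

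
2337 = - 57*(  -  41)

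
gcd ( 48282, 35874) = 6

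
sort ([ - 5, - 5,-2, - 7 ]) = [ - 7, - 5, - 5, - 2]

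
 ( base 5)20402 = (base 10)1352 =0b10101001000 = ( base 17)4b9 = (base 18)432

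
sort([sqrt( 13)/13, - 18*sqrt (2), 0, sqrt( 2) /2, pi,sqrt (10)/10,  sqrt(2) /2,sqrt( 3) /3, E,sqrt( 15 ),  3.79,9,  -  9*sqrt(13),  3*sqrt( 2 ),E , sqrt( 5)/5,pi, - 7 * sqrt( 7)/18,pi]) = [ - 9 * sqrt( 13), - 18*sqrt( 2),-7*sqrt( 7)/18,0,sqrt(13) /13, sqrt( 10)/10 , sqrt( 5)/5,  sqrt( 3)/3 , sqrt ( 2) /2,sqrt(2)/2,  E, E, pi, pi,pi, 3.79,sqrt (15),3*sqrt( 2),9]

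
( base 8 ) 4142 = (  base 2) 100001100010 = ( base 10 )2146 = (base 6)13534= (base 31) 277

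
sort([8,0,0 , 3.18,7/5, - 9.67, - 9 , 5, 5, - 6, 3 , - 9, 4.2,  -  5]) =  [ - 9.67, - 9, - 9,-6, - 5, 0,0,7/5,3, 3.18,  4.2, 5, 5, 8] 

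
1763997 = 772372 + 991625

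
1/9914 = 1/9914 = 0.00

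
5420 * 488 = 2644960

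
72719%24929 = 22861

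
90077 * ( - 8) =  - 720616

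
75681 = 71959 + 3722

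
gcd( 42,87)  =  3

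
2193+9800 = 11993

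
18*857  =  15426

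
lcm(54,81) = 162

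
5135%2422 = 291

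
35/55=7/11 =0.64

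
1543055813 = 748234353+794821460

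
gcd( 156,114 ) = 6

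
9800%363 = 362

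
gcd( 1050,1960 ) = 70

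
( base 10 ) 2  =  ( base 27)2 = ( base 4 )2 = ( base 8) 2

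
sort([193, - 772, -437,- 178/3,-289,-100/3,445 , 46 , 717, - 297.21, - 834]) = [-834,  -  772, -437 , - 297.21, - 289 ,  -  178/3, - 100/3, 46, 193,  445,717]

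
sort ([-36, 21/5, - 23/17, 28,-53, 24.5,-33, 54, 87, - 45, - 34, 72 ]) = [ - 53, - 45,  -  36,-34, - 33,-23/17 , 21/5, 24.5,  28, 54, 72,87]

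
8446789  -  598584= 7848205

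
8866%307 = 270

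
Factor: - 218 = - 2^1*109^1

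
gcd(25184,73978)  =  1574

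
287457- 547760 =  - 260303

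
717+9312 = 10029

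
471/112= 471/112 =4.21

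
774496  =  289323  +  485173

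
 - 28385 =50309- 78694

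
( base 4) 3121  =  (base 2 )11011001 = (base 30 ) 77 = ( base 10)217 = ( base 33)6J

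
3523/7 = 503 + 2/7 = 503.29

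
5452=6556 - 1104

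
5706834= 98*58233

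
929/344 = 929/344=2.70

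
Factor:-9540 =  - 2^2*3^2*5^1*53^1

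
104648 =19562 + 85086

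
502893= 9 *55877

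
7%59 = 7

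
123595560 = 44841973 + 78753587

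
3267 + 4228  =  7495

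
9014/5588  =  1 + 1713/2794  =  1.61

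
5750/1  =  5750 = 5750.00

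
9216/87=3072/29 = 105.93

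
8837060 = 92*96055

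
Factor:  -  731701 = - 409^1  *  1789^1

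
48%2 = 0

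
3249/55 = 3249/55  =  59.07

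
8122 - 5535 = 2587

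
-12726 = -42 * 303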